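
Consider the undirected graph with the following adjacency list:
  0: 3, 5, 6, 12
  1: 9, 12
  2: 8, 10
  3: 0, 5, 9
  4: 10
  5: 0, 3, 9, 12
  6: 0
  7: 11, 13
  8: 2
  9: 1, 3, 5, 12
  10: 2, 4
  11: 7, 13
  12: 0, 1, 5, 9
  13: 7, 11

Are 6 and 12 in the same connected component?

From 6 we can reach 0, 1, 3, 5, 6, 9, 12, which includes 12.

Yes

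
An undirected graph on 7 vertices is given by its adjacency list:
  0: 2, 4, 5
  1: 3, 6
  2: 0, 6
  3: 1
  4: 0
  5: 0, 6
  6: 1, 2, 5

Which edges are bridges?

0-4, 1-3, 1-6

The edges on the cycle 5-6-2-0-5 are not bridges since each lies on that cycle.
But removing 6-1 disconnects 6 from 1; removing 1-3 disconnects 1 from 3; removing 0-4 disconnects 0 from 4 — these are bridges.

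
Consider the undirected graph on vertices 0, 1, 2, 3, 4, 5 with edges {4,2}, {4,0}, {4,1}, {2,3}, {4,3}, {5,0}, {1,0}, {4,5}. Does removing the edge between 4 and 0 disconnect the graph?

After removing 4–0, the path 4-5-0 still connects them, so the edge is not a bridge.

No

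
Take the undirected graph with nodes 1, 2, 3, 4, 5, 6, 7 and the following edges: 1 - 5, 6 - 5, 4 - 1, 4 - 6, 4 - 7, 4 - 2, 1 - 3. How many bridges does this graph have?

The edges on the cycle 4-6-5-1-4 are not bridges since each lies on that cycle.
But removing 7 - 4 disconnects 7 from 4; removing 4 - 2 disconnects 4 from 2; removing 1 - 3 disconnects 1 from 3 — these are bridges.
That makes 3 bridges.

3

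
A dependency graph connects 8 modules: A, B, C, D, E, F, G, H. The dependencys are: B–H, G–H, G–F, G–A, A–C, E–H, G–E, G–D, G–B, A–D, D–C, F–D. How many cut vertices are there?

Removing G increases the component count from 1 to 2, so G is a cut vertex.
By contrast removing C leaves 1 component; it is not a cut vertex. No other vertex is a cut vertex either.

1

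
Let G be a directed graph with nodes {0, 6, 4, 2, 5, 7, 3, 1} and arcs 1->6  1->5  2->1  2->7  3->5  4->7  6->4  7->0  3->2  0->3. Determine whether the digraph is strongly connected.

No

There is no directed path from 5 to 2, so the graph is not strongly connected.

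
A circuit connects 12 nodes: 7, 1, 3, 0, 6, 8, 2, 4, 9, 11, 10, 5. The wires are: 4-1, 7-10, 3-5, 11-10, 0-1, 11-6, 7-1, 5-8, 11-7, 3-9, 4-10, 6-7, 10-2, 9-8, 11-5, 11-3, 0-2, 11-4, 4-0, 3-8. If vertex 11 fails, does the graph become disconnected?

Deleting 11 raises the number of components from 1 to 2, so 11 is a cut vertex.

Yes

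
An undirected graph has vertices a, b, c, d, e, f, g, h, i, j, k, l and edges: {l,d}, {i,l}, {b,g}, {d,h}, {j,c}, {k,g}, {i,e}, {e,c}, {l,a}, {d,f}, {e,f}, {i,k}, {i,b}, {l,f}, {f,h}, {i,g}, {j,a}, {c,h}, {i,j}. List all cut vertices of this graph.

i

Removing i increases the component count from 1 to 2, so i is a cut vertex.
By contrast removing h leaves 1 component; it is not a cut vertex. No other vertex is a cut vertex either.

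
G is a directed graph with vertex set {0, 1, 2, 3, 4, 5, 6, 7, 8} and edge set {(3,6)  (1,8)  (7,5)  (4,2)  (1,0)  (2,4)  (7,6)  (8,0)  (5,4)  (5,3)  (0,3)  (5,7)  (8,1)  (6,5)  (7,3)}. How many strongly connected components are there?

{3, 5, 6, 7} are all mutually reachable — one SCC of size 4.
{1, 8} are all mutually reachable — one SCC of size 2.
{2, 4} are all mutually reachable — one SCC of size 2.
{0} is an SCC by itself.
That gives 4 strongly connected components.

4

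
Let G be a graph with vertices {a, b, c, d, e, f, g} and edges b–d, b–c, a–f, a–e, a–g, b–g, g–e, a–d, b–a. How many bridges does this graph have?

The edges on the cycle b-a-e-g-b are not bridges since each lies on that cycle.
But removing c–b disconnects c from b; removing a–f disconnects a from f — these are bridges.
That makes 2 bridges.

2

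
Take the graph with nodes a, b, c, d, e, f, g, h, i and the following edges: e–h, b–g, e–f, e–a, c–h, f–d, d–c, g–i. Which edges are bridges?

a-e, b-g, g-i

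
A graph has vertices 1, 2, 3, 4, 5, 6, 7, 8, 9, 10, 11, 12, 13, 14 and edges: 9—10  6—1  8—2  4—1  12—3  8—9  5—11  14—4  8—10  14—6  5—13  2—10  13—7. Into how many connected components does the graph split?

4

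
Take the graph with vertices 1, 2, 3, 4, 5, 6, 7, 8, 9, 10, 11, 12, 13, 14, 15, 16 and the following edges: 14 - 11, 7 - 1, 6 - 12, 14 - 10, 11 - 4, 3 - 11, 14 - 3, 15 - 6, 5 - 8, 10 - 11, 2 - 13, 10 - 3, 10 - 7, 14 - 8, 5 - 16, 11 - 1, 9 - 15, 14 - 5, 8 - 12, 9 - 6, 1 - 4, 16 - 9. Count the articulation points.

Removing 14 increases the component count from 2 to 3, so 14 is a cut vertex.
By contrast removing 7 leaves 2 components; it is not a cut vertex. No other vertex is a cut vertex either.

1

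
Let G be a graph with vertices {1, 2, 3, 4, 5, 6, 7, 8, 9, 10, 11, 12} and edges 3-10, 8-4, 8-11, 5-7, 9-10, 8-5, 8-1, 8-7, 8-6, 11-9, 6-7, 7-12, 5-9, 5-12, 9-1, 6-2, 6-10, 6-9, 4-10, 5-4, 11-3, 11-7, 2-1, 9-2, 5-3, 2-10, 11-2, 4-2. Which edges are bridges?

none

The edges on the cycle 5-7-12-5 are not bridges since each lies on that cycle.
Every edge lies on some cycle, so there are no bridges.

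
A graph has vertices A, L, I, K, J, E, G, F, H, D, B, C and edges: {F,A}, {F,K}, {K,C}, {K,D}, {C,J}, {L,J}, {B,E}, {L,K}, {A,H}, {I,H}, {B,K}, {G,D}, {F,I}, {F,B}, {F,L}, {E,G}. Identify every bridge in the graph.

none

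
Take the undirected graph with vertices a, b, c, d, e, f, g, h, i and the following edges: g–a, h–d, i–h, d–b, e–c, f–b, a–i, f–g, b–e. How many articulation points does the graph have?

2

Removing b increases the component count from 1 to 2, so b is a cut vertex.
Removing e increases the component count from 1 to 2, so e is a cut vertex.
By contrast removing h leaves 1 component; it is not a cut vertex. No other vertex is a cut vertex either.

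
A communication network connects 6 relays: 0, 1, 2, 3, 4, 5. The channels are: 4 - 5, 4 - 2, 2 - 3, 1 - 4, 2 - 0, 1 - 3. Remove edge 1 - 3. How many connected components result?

1 and 3 are still connected via 1-4-2-3, so the component count stays at 1.

1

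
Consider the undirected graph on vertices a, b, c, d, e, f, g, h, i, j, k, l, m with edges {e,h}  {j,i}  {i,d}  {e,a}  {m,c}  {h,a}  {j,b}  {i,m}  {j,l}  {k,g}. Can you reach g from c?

No

The component containing c is {b, c, d, i, j, l, m}, and g is not in it.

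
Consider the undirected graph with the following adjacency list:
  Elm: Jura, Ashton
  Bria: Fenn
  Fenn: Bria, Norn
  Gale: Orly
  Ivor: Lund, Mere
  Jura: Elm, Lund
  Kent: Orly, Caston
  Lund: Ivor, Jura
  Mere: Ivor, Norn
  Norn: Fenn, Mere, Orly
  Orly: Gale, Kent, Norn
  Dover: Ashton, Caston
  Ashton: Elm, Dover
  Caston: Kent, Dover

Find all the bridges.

Bria-Fenn, Fenn-Norn, Gale-Orly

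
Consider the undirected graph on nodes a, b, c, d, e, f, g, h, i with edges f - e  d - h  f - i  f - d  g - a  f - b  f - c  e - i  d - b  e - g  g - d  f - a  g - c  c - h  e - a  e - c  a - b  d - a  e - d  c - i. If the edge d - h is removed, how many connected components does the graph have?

d and h are still connected via d-f-c-h, so the component count stays at 1.

1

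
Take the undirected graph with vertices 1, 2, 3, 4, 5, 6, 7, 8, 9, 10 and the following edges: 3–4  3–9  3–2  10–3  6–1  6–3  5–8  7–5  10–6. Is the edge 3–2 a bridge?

Removing 3–2 leaves no path between 3 and 2: the component count goes from 2 to 3. So it is a bridge.

Yes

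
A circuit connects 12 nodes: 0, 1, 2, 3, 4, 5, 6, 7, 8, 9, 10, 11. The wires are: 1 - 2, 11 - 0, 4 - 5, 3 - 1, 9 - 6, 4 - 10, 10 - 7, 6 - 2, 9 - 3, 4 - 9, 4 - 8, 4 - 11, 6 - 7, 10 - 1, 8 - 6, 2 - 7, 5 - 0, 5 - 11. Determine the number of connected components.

Starting from 0 we can reach 0, 1, 2, 3, 4, 5, 6, 7, 8, 9, 10, 11. That is one component of size 12.
Total: 1 component.

1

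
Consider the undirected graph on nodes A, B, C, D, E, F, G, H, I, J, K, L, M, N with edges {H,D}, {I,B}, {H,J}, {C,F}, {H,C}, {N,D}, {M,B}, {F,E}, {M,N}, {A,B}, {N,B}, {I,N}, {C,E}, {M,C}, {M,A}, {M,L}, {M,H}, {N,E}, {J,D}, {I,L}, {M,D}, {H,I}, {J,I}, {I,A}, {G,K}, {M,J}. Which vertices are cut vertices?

none

Removing K, for instance, still leaves 2 components. No single vertex removal increases the component count — the graph has no articulation points.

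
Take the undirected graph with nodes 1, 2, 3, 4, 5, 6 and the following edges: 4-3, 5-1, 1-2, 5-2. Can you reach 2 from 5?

From 5 we can reach 1, 2, 5, which includes 2.

Yes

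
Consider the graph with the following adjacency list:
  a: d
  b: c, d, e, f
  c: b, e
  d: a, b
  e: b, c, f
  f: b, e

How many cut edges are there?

The edges on the cycle b-e-c-b are not bridges since each lies on that cycle.
But removing d-b disconnects d from b; removing d-a disconnects d from a — these are bridges.
That makes 2 bridges.

2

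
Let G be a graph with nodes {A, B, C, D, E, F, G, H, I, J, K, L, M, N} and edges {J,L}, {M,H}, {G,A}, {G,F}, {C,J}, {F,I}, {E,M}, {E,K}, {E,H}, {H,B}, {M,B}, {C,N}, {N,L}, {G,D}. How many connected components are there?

Starting from C we can reach C, J, L, N. That is one component of size 4.
Starting from A we can reach A, D, F, G, I. That is one component of size 5.
Starting from B we can reach B, E, H, K, M. That is one component of size 5.
Total: 3 components.

3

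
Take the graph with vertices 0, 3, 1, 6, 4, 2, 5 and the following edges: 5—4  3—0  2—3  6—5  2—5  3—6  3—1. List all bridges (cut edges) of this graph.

0-3, 1-3, 4-5

The edges on the cycle 2-3-6-5-2 are not bridges since each lies on that cycle.
But removing 3—1 disconnects 3 from 1; removing 3—0 disconnects 3 from 0; removing 5—4 disconnects 5 from 4 — these are bridges.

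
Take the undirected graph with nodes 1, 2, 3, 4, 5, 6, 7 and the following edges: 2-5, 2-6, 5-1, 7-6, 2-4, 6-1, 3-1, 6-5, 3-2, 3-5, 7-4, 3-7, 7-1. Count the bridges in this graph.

0

The edges on the cycle 3-7-4-2-3 are not bridges since each lies on that cycle.
Every edge lies on some cycle, so there are no bridges.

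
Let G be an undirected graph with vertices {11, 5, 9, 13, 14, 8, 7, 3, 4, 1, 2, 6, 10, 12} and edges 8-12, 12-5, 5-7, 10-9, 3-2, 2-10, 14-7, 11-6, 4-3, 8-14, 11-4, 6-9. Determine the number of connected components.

13 is isolated — a component by itself.
1 is isolated — a component by itself.
Starting from 5 we can reach 5, 7, 8, 12, 14. That is one component of size 5.
Starting from 2 we can reach 2, 3, 4, 6, 9, 10, 11. That is one component of size 7.
Total: 4 components.

4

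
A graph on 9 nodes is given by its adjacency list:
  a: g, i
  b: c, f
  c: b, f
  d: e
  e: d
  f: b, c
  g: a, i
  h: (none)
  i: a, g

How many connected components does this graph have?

4

h is isolated — a component by itself.
Starting from d we can reach d, e. That is one component of size 2.
Starting from b we can reach b, c, f. That is one component of size 3.
Starting from a we can reach a, g, i. That is one component of size 3.
Total: 4 components.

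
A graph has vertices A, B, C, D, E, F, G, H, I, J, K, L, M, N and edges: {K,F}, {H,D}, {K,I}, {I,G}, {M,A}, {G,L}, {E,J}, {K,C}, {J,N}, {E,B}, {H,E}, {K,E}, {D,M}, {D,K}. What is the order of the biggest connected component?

14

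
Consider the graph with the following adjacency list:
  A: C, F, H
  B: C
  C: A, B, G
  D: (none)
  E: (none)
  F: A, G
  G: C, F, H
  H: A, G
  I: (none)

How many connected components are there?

4

E is isolated — a component by itself.
D is isolated — a component by itself.
I is isolated — a component by itself.
Starting from A we can reach A, B, C, F, G, H. That is one component of size 6.
Total: 4 components.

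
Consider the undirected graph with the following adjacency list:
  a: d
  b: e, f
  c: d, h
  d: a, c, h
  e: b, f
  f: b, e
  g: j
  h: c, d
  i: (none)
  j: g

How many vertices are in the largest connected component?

4

i is isolated — a component by itself.
Starting from g we can reach g, j. That is one component of size 2.
Starting from b we can reach b, e, f. That is one component of size 3.
Starting from a we can reach a, c, d, h. That is one component of size 4.
The largest has 4 vertices.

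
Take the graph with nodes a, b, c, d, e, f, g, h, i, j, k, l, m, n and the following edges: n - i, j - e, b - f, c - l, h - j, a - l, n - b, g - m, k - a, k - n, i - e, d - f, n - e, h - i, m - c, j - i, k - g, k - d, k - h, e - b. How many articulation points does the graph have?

Removing k increases the component count from 1 to 2, so k is a cut vertex.
By contrast removing f leaves 1 component; it is not a cut vertex. No other vertex is a cut vertex either.

1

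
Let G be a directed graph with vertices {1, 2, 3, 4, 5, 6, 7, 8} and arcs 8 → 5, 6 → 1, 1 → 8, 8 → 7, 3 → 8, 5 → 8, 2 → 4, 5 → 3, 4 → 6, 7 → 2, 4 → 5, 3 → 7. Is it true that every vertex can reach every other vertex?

Yes

From 7 we can reach every vertex (1, 2, 3, 4, 5, 6, 7, 8), and every vertex can reach 7 (1, 2, 3, 4, 5, 6, 7, 8). So the whole graph is one strongly connected component.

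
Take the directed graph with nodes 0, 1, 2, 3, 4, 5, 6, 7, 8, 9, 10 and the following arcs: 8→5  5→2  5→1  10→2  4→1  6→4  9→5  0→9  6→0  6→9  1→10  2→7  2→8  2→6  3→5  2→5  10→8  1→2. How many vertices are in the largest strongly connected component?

9

{0, 1, 2, 4, 5, 6, 8, 9, 10} are all mutually reachable — one SCC of size 9.
{7} is an SCC by itself.
{3} is an SCC by itself.
The largest has 9 vertices.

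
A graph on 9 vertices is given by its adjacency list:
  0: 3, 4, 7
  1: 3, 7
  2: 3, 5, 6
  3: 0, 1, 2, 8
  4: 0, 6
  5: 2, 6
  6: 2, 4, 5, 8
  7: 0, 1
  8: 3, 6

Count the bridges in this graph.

The edges on the cycle 3-0-7-1-3 are not bridges since each lies on that cycle.
Every edge lies on some cycle, so there are no bridges.

0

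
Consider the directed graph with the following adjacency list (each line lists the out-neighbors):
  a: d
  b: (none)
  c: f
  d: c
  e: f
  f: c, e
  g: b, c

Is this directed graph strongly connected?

No

There is no directed path from c to a, so the graph is not strongly connected.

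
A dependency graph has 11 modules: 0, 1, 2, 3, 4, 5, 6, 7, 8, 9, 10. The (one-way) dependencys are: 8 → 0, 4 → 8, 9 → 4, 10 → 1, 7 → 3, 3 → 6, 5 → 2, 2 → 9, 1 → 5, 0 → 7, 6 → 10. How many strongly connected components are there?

1

{0, 1, 2, 3, 4, 5, 6, 7, 8, 9, 10} are all mutually reachable — one SCC of size 11.
That gives 1 strongly connected component.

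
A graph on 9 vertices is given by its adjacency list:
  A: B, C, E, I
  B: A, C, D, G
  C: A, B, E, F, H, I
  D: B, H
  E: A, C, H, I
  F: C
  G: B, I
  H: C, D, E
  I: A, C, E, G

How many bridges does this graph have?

1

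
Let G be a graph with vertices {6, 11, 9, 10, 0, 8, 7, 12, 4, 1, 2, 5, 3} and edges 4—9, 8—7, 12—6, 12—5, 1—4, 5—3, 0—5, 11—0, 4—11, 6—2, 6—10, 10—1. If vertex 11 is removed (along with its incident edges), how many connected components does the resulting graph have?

With 11 gone, the remaining components are: {7, 8}; {0, 1, 2, 3, 4, 5, 6, 9, 10, 12}.
That is 2 components.

2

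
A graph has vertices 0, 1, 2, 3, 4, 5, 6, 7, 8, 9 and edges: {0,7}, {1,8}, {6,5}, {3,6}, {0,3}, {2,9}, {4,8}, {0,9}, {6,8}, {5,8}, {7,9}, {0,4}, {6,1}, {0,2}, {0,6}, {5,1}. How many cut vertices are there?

1

Removing 0 increases the component count from 1 to 2, so 0 is a cut vertex.
By contrast removing 7 leaves 1 component; it is not a cut vertex. No other vertex is a cut vertex either.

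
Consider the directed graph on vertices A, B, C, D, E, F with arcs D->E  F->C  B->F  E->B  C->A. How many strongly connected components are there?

6

{C} is an SCC by itself.
{D} is an SCC by itself.
{E} is an SCC by itself.
{B} is an SCC by itself.
{F} is an SCC by itself.
(and 1 more singleton SCC)
That gives 6 strongly connected components.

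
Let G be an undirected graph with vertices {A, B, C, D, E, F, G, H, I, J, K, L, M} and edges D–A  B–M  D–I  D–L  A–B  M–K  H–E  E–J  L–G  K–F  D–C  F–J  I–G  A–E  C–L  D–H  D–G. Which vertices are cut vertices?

Removing D increases the component count from 1 to 2, so D is a cut vertex.
By contrast removing L leaves 1 component; it is not a cut vertex. No other vertex is a cut vertex either.

D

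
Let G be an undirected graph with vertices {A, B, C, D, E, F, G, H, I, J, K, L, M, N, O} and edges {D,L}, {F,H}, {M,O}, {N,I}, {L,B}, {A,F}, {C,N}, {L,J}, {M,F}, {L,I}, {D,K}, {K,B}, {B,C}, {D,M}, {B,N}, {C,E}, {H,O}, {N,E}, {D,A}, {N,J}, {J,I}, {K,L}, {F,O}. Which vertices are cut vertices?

D

Removing D increases the component count from 2 to 3, so D is a cut vertex.
By contrast removing F leaves 2 components; it is not a cut vertex. No other vertex is a cut vertex either.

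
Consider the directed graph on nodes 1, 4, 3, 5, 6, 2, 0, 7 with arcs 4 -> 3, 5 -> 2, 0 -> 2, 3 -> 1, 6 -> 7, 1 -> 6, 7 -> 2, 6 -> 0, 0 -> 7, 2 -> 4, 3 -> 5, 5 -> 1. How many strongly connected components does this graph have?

{0, 1, 2, 3, 4, 5, 6, 7} are all mutually reachable — one SCC of size 8.
That gives 1 strongly connected component.

1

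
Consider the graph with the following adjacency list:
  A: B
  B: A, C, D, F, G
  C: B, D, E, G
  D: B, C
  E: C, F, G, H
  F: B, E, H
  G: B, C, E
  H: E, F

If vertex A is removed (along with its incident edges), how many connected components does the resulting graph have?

1

With A gone, the remaining components are: {B, C, D, E, F, G, H}.
That is 1 component.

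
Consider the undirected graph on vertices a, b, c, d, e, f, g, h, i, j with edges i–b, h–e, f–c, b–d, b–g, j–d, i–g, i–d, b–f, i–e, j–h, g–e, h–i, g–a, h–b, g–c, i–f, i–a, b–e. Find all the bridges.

none

The edges on the cycle i-b-f-i are not bridges since each lies on that cycle.
Every edge lies on some cycle, so there are no bridges.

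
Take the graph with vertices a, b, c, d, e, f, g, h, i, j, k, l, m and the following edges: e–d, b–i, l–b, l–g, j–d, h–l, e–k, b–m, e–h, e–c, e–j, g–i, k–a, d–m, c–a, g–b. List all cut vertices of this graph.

e

Removing e increases the component count from 2 to 3, so e is a cut vertex.
By contrast removing d leaves 2 components; it is not a cut vertex. No other vertex is a cut vertex either.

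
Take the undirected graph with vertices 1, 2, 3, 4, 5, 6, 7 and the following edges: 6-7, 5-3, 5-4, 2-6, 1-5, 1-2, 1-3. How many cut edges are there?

The edges on the cycle 1-5-3-1 are not bridges since each lies on that cycle.
But removing 6-7 disconnects 6 from 7; removing 5-4 disconnects 5 from 4; removing 2-6 disconnects 2 from 6; removing 1-2 disconnects 1 from 2 — these are bridges.
That makes 4 bridges.

4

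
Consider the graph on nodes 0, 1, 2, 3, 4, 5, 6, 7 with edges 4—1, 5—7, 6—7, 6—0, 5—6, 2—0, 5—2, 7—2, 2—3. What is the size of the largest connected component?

Starting from 1 we can reach 1, 4. That is one component of size 2.
Starting from 0 we can reach 0, 2, 3, 5, 6, 7. That is one component of size 6.
The largest has 6 vertices.

6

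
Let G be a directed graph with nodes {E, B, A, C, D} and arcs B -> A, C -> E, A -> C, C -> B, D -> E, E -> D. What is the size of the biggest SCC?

3

{A, B, C} are all mutually reachable — one SCC of size 3.
{D, E} are all mutually reachable — one SCC of size 2.
The largest has 3 vertices.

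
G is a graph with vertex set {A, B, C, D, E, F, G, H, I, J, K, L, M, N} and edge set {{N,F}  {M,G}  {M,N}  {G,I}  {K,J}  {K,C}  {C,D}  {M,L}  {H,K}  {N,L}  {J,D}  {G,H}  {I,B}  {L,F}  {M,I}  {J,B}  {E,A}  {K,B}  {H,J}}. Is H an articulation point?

Deleting H leaves 2 components (was 2), so H is not a cut vertex.

No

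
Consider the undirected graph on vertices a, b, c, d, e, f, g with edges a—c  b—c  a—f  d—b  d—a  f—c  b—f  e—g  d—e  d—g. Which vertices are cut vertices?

Removing d increases the component count from 1 to 2, so d is a cut vertex.
By contrast removing b leaves 1 component; it is not a cut vertex. No other vertex is a cut vertex either.

d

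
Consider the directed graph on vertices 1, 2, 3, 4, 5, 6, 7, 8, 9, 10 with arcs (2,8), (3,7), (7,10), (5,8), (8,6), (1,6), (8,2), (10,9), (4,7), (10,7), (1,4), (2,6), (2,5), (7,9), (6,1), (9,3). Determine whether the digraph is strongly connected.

No

There is no directed path from 3 to 5, so the graph is not strongly connected.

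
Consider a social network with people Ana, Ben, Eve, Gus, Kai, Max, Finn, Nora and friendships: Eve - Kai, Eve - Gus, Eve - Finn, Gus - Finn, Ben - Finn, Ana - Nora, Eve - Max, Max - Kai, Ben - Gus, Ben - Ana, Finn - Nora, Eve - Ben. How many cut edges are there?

0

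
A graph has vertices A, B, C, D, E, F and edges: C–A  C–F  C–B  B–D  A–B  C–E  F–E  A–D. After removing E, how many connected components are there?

With E gone, the remaining components are: {A, B, C, D, F}.
That is 1 component.

1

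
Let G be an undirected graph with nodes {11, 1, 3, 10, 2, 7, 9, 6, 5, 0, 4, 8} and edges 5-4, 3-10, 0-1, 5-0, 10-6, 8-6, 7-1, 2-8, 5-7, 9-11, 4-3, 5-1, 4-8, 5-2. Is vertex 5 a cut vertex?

Yes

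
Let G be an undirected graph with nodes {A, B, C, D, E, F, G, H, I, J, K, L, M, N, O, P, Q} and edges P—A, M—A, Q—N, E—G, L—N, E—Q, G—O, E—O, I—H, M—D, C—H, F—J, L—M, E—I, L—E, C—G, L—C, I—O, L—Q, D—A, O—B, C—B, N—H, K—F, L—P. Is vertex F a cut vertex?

Deleting F raises the number of components from 2 to 3, so F is a cut vertex.

Yes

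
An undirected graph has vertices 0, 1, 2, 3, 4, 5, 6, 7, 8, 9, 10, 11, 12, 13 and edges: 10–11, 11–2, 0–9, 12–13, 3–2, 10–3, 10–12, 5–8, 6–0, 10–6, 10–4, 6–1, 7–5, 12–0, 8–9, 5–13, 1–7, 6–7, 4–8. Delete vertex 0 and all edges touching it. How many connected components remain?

With 0 gone, the remaining components are: {1, 2, 3, 4, 5, 6, 7, 8, 9, 10, 11, 12, 13}.
That is 1 component.

1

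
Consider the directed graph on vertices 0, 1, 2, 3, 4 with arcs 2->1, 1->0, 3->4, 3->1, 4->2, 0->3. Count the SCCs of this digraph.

{0, 1, 2, 3, 4} are all mutually reachable — one SCC of size 5.
That gives 1 strongly connected component.

1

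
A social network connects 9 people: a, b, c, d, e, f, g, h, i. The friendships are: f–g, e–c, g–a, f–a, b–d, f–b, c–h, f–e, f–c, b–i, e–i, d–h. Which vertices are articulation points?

f

Removing f increases the component count from 1 to 2, so f is a cut vertex.
By contrast removing g leaves 1 component; it is not a cut vertex. No other vertex is a cut vertex either.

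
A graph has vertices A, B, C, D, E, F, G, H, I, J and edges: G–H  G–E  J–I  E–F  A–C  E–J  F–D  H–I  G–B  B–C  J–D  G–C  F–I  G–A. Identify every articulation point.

Removing G increases the component count from 1 to 2, so G is a cut vertex.
By contrast removing H leaves 1 component; it is not a cut vertex. No other vertex is a cut vertex either.

G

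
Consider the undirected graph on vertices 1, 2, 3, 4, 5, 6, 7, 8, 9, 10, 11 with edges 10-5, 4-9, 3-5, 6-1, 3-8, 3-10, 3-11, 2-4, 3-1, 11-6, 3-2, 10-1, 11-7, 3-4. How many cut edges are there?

The edges on the cycle 3-2-4-3 are not bridges since each lies on that cycle.
But removing 3-8 disconnects 3 from 8; removing 7-11 disconnects 7 from 11; removing 9-4 disconnects 9 from 4 — these are bridges.
That makes 3 bridges.

3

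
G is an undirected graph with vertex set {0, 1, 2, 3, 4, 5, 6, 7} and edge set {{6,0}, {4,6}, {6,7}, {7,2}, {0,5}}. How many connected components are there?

3

3 is isolated — a component by itself.
1 is isolated — a component by itself.
Starting from 0 we can reach 0, 2, 4, 5, 6, 7. That is one component of size 6.
Total: 3 components.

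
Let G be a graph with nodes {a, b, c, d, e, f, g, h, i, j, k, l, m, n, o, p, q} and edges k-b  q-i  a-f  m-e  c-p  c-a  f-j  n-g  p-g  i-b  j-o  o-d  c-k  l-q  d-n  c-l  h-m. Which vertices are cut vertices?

Removing c increases the component count from 2 to 3, so c is a cut vertex.
Removing m increases the component count from 2 to 3, so m is a cut vertex.
By contrast removing k leaves 2 components; it is not a cut vertex. No other vertex is a cut vertex either.

c, m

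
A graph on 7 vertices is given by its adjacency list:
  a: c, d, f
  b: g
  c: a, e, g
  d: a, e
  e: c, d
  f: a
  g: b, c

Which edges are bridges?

The edges on the cycle c-e-d-a-c are not bridges since each lies on that cycle.
But removing g-b disconnects g from b; removing a-f disconnects a from f; removing c-g disconnects c from g — these are bridges.

a-f, b-g, c-g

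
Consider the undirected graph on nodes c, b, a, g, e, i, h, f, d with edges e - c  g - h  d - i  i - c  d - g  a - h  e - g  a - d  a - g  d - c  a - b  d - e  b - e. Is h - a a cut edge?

After removing h - a, the path h-g-a still connects them, so the edge is not a bridge.

No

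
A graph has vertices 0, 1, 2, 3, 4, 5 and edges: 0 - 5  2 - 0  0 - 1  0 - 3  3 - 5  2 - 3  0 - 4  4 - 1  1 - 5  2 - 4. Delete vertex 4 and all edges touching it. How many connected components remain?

1

With 4 gone, the remaining components are: {0, 1, 2, 3, 5}.
That is 1 component.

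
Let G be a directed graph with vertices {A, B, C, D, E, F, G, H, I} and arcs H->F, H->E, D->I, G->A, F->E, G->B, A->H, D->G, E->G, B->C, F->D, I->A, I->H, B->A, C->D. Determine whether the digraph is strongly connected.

Yes

From G we can reach every vertex (A, B, C, D, E, F, G, H, I), and every vertex can reach G (A, B, C, D, E, F, G, H, I). So the whole graph is one strongly connected component.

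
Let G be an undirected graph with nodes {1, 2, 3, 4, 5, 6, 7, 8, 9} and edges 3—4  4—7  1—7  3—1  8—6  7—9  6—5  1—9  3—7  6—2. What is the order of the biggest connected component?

5

Starting from 2 we can reach 2, 5, 6, 8. That is one component of size 4.
Starting from 1 we can reach 1, 3, 4, 7, 9. That is one component of size 5.
The largest has 5 vertices.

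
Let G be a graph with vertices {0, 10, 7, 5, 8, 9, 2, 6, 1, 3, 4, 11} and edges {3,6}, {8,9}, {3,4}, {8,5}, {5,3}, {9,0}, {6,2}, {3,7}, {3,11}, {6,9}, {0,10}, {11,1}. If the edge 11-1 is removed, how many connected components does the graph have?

2

Before removal there is 1 component.
11-1 is a bridge — removing it separates 11's side from 1's side.
After removal: 2 components.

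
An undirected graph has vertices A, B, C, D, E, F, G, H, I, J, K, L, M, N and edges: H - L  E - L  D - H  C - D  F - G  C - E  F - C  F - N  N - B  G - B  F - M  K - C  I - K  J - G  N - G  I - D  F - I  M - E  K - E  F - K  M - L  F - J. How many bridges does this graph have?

0

The edges on the cycle F-J-G-F are not bridges since each lies on that cycle.
Every edge lies on some cycle, so there are no bridges.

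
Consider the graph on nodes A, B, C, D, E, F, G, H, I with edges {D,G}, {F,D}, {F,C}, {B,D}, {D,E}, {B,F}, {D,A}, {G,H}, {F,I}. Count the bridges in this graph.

The edges on the cycle B-F-D-B are not bridges since each lies on that cycle.
But removing D—E disconnects D from E; removing D—G disconnects D from G; removing F—I disconnects F from I; removing F—C disconnects F from C — these are bridges.
In total 6 edges are bridges.

6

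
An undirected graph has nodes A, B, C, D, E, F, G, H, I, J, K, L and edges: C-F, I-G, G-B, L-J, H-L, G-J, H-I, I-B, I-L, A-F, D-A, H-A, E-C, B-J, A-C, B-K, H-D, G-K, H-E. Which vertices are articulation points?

Removing H increases the component count from 1 to 2, so H is a cut vertex.
By contrast removing J leaves 1 component; it is not a cut vertex. No other vertex is a cut vertex either.

H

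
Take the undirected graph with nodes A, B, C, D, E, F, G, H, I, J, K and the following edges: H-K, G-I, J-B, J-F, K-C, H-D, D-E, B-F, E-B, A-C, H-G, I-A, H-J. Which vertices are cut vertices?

Removing H increases the component count from 1 to 2, so H is a cut vertex.
By contrast removing B leaves 1 component; it is not a cut vertex. No other vertex is a cut vertex either.

H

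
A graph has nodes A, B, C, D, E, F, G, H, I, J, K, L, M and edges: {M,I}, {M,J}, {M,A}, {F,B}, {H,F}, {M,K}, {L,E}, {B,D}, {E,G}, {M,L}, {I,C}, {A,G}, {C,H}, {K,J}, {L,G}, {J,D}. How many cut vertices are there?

Removing M increases the component count from 1 to 2, so M is a cut vertex.
By contrast removing C leaves 1 component; it is not a cut vertex. No other vertex is a cut vertex either.

1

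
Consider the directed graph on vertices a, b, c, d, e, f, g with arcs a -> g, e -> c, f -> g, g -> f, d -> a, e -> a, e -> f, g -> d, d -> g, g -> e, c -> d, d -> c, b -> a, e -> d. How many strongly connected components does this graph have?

2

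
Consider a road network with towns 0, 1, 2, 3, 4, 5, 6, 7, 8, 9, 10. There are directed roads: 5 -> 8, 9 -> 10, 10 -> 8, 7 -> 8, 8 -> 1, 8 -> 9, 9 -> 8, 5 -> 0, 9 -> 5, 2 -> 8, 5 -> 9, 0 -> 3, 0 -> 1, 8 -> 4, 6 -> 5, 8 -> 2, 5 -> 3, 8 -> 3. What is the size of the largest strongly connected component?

{2, 5, 8, 9, 10} are all mutually reachable — one SCC of size 5.
{6} is an SCC by itself.
{1} is an SCC by itself.
{7} is an SCC by itself.
{3} is an SCC by itself.
(and 2 more singleton SCCs)
The largest has 5 vertices.

5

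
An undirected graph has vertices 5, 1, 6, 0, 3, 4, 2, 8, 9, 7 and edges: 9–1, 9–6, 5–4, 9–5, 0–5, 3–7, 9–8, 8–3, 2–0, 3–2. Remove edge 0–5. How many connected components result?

1

0 and 5 are still connected via 0-2-3-8-9-5, so the component count stays at 1.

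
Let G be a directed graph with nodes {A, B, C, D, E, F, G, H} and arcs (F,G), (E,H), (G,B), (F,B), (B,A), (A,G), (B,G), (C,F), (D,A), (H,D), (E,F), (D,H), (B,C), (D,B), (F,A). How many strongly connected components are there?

3

{A, B, C, F, G} are all mutually reachable — one SCC of size 5.
{D, H} are all mutually reachable — one SCC of size 2.
{E} is an SCC by itself.
That gives 3 strongly connected components.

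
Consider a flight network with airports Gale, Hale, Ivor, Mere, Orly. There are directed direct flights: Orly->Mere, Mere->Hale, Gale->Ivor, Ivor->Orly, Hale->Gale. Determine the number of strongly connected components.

1

{Gale, Hale, Ivor, Mere, Orly} are all mutually reachable — one SCC of size 5.
That gives 1 strongly connected component.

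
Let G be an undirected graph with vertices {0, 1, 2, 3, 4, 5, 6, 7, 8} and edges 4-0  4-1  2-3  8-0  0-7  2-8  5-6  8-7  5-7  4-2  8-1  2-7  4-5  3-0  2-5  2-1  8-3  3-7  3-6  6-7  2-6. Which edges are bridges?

none

The edges on the cycle 2-8-3-6-2 are not bridges since each lies on that cycle.
Every edge lies on some cycle, so there are no bridges.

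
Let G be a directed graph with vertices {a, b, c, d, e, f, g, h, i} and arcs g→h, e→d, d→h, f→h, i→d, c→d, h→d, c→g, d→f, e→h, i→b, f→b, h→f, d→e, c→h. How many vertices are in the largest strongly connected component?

{d, e, f, h} are all mutually reachable — one SCC of size 4.
{c} is an SCC by itself.
{g} is an SCC by itself.
{i} is an SCC by itself.
{b} is an SCC by itself.
(and 1 more singleton SCC)
The largest has 4 vertices.

4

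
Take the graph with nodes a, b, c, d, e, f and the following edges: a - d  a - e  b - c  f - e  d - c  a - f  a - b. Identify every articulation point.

Removing a increases the component count from 1 to 2, so a is a cut vertex.
By contrast removing d leaves 1 component; it is not a cut vertex. No other vertex is a cut vertex either.

a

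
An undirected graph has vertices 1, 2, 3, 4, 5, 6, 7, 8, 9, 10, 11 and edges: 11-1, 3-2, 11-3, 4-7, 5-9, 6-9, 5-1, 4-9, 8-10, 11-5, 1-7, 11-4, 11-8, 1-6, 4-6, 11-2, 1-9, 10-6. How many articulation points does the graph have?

Removing 11 increases the component count from 1 to 2, so 11 is a cut vertex.
By contrast removing 8 leaves 1 component; it is not a cut vertex. No other vertex is a cut vertex either.

1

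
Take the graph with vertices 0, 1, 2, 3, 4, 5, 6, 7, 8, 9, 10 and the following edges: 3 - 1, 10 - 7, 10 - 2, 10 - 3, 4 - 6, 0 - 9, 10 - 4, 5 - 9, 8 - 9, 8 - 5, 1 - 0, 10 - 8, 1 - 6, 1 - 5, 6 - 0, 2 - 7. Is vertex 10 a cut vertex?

Deleting 10 raises the number of components from 1 to 2, so 10 is a cut vertex.

Yes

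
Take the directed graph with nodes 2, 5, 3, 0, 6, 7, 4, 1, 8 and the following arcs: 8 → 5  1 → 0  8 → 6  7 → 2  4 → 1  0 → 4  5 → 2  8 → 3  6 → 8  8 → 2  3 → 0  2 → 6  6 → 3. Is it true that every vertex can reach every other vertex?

No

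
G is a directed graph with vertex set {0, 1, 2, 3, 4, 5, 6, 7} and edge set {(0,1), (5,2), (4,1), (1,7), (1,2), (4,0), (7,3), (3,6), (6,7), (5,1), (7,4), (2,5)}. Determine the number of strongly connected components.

1

{0, 1, 2, 3, 4, 5, 6, 7} are all mutually reachable — one SCC of size 8.
That gives 1 strongly connected component.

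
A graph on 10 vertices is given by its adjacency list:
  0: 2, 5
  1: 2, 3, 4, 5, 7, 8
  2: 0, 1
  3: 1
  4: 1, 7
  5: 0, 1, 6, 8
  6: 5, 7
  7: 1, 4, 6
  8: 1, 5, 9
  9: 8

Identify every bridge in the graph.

1-3, 8-9

The edges on the cycle 1-5-6-7-1 are not bridges since each lies on that cycle.
But removing 1-3 disconnects 1 from 3; removing 8-9 disconnects 8 from 9 — these are bridges.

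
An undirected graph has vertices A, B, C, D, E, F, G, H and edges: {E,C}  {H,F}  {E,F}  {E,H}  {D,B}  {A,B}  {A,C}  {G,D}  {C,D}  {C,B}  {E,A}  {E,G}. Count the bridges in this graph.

The edges on the cycle E-H-F-E are not bridges since each lies on that cycle.
Every edge lies on some cycle, so there are no bridges.

0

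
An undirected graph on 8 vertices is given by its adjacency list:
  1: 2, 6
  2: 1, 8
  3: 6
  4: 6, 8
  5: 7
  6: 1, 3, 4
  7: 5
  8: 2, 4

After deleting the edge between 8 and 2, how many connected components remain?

2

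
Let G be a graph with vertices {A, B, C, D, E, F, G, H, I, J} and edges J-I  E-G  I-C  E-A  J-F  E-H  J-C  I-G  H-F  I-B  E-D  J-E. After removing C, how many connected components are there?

1

With C gone, the remaining components are: {A, B, D, E, F, G, H, I, J}.
That is 1 component.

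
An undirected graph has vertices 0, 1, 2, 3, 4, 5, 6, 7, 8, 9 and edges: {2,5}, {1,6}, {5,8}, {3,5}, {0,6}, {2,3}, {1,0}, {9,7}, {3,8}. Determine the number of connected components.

4

4 is isolated — a component by itself.
Starting from 7 we can reach 7, 9. That is one component of size 2.
Starting from 0 we can reach 0, 1, 6. That is one component of size 3.
Starting from 2 we can reach 2, 3, 5, 8. That is one component of size 4.
Total: 4 components.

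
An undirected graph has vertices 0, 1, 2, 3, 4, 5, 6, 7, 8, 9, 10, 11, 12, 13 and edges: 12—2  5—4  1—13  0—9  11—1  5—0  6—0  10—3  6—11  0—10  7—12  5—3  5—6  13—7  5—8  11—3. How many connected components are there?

1

Starting from 0 we can reach 0, 1, 2, 3, 4, 5, 6, 7, 8, 9, 10, 11, 12, 13. That is one component of size 14.
Total: 1 component.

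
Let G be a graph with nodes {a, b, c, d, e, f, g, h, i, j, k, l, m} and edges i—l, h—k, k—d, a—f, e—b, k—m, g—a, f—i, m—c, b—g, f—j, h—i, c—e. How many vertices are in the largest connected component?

Starting from a we can reach a, b, c, d, e, f, g, h, i, j, k, l, m. That is one component of size 13.
The largest has 13 vertices.

13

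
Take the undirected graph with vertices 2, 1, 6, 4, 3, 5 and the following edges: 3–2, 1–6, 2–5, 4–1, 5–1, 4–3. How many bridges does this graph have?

The edges on the cycle 4-3-2-5-1-4 are not bridges since each lies on that cycle.
But removing 1–6 disconnects 1 from 6 — this is a bridge.

1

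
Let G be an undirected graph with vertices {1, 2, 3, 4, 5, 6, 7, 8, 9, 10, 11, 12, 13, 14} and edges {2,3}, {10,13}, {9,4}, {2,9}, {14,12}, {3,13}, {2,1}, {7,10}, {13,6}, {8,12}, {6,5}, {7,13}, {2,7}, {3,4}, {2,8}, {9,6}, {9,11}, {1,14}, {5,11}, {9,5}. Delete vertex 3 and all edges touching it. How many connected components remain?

With 3 gone, the remaining components are: {1, 2, 4, 5, 6, 7, 8, 9, 10, 11, 12, 13, 14}.
That is 1 component.

1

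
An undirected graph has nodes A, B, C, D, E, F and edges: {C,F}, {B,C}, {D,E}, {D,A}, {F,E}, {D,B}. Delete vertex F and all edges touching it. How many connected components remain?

1

With F gone, the remaining components are: {A, B, C, D, E}.
That is 1 component.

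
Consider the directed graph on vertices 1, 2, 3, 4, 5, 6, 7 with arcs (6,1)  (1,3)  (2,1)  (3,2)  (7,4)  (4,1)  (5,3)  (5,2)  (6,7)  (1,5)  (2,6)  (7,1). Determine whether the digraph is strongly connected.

From 4 we can reach every vertex (1, 2, 3, 4, 5, 6, 7), and every vertex can reach 4 (1, 2, 3, 4, 5, 6, 7). So the whole graph is one strongly connected component.

Yes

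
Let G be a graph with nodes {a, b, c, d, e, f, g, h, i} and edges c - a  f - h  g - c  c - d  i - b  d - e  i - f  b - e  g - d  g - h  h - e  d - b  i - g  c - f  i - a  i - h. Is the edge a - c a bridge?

No

After removing a - c, the path a-i-g-c still connects them, so the edge is not a bridge.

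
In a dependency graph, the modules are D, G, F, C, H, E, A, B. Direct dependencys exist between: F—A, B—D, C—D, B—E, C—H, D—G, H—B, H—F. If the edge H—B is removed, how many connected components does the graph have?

H and B are still connected via H-C-D-B, so the component count stays at 1.

1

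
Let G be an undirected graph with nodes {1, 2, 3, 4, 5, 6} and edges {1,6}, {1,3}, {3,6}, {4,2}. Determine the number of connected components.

5 is isolated — a component by itself.
Starting from 2 we can reach 2, 4. That is one component of size 2.
Starting from 1 we can reach 1, 3, 6. That is one component of size 3.
Total: 3 components.

3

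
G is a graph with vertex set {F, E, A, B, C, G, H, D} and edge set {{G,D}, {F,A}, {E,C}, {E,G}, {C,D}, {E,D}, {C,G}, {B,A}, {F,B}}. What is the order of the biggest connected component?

4

H is isolated — a component by itself.
Starting from A we can reach A, B, F. That is one component of size 3.
Starting from C we can reach C, D, E, G. That is one component of size 4.
The largest has 4 vertices.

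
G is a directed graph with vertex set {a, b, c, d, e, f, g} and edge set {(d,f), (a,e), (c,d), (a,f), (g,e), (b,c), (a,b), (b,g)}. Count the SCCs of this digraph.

7

{b} is an SCC by itself.
{f} is an SCC by itself.
{c} is an SCC by itself.
{a} is an SCC by itself.
{d} is an SCC by itself.
(and 2 more singleton SCCs)
That gives 7 strongly connected components.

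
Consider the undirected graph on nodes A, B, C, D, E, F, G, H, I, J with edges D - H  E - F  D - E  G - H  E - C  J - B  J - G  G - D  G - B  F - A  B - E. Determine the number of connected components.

I is isolated — a component by itself.
Starting from A we can reach A, B, C, D, E, F, G, H, J. That is one component of size 9.
Total: 2 components.

2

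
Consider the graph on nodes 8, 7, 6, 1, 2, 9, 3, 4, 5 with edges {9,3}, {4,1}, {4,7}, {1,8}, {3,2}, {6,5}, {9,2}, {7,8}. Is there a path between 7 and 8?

From 7 we can reach 1, 4, 7, 8, which includes 8.

Yes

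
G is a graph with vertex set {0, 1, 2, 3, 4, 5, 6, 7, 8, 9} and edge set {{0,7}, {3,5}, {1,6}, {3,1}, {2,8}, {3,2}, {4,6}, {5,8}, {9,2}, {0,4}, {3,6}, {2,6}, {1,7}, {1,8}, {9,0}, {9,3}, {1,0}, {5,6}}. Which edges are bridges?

The edges on the cycle 1-0-4-6-1 are not bridges since each lies on that cycle.
Every edge lies on some cycle, so there are no bridges.

none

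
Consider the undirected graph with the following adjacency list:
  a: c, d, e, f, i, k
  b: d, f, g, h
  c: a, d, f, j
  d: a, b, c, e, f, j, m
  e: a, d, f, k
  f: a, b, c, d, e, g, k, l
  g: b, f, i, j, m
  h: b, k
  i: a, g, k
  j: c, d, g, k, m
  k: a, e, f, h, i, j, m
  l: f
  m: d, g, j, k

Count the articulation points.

1

Removing f increases the component count from 1 to 2, so f is a cut vertex.
By contrast removing j leaves 1 component; it is not a cut vertex. No other vertex is a cut vertex either.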